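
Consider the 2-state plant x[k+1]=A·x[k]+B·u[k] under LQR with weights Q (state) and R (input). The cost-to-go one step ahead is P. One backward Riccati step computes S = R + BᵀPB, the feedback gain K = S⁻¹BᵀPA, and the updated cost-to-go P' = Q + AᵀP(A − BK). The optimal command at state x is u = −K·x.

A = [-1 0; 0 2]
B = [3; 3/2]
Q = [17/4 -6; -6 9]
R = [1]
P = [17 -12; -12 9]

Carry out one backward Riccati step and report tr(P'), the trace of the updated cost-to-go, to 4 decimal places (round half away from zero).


19.2462

BᵀP = [33.0000 -22.5000]
S = R + BᵀPB = [1] + [65.2500] = [66.2500]
BᵀPA = [-33.0000 -45.0000]
K = S⁻¹·BᵀPA = [-0.4981 -0.6792]
A−BK = [0.4943 2.0377; 0.7472 3.0189]
AᵀP(A−BK) = [0.5623 1.5849; 1.5849 5.4340]
P' = Q + AᵀP(A−BK) = [4.8123 -4.4151; -4.4151 14.4340]
tr(P') = 19.2462


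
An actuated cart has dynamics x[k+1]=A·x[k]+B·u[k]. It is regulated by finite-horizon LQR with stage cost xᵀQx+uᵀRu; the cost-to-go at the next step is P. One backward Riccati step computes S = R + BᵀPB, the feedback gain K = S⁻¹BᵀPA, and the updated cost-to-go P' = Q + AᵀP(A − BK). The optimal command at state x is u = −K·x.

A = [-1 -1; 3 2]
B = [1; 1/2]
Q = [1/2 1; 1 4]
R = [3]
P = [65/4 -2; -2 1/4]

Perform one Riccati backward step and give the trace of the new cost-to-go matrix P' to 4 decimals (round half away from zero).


14.2274

BᵀP = [15.2500 -1.8750]
S = R + BᵀPB = [3] + [14.3125] = [17.3125]
BᵀPA = [-20.8750 -19.0000]
K = S⁻¹·BᵀPA = [-1.2058 -1.0975]
A−BK = [0.2058 0.0975; 3.6029 2.5487]
AᵀP(A−BK) = [5.3294 4.8403; 4.8403 4.3980]
P' = Q + AᵀP(A−BK) = [5.8294 5.8403; 5.8403 8.3980]
tr(P') = 14.2274


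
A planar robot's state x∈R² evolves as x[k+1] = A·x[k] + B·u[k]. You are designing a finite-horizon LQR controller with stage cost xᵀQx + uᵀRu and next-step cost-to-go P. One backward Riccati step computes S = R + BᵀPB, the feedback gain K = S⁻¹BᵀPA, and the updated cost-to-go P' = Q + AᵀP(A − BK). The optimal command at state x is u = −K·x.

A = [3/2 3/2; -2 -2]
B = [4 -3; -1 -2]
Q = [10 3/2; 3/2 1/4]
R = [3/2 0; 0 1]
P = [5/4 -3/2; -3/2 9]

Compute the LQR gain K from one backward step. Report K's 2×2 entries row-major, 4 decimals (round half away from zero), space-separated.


0.7919 0.7919 0.5805 0.5805

BᵀP = [6.5000 -15.0000; -0.7500 -13.5000]
S = R + BᵀPB = [3/2 0; 0 1] + [41.0000 10.5000; 10.5000 29.2500] = [42.5000 10.5000; 10.5000 30.2500]
BᵀPA = [39.7500 39.7500; 25.8750 25.8750]
K = S⁻¹·BᵀPA = [0.7919 0.7919; 0.5805 0.5805]
A−BK = [0.0740 0.0740; -0.0471 -0.0471]
AᵀP(A−BK) = [1.3149 1.3149; 1.3149 1.3149]
P' = Q + AᵀP(A−BK) = [11.3149 2.8149; 2.8149 1.5649]
tr(P') = 12.8797


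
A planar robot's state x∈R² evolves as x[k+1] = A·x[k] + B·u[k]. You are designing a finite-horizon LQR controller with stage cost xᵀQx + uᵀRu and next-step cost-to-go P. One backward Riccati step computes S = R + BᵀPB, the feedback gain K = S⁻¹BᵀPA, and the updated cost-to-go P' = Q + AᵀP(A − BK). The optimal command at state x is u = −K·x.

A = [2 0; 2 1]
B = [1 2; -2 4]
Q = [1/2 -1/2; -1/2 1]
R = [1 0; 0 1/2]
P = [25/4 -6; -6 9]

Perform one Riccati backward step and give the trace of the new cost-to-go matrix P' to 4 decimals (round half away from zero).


2.0637

BᵀP = [18.2500 -24.0000; -11.5000 24.0000]
S = R + BᵀPB = [1 0; 0 1/2] + [66.2500 -59.5000; -59.5000 73.0000] = [67.2500 -59.5000; -59.5000 73.5000]
BᵀPA = [-11.5000 -24.0000; 25.0000 24.0000]
K = S⁻¹·BᵀPA = [0.4579 -0.2396; 0.7108 0.1326]
A−BK = [0.1205 -0.0257; 0.0725 -0.0095]
AᵀP(A−BK) = [0.4955 -0.0700; -0.0700 0.0682]
P' = Q + AᵀP(A−BK) = [0.9955 -0.5700; -0.5700 1.0682]
tr(P') = 2.0637


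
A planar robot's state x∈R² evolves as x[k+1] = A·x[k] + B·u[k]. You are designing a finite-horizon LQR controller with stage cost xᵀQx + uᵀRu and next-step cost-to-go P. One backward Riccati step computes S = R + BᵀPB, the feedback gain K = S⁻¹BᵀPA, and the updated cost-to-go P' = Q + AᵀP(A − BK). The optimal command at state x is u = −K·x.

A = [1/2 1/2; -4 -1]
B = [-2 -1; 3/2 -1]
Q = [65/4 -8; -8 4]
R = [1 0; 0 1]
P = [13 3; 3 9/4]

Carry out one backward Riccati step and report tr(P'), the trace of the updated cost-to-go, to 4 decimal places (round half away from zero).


BᵀP = [-21.5000 -2.6250; -16.0000 -5.2500]
S = R + BᵀPB = [1 0; 0 1] + [39.0625 24.1250; 24.1250 21.2500] = [40.0625 24.1250; 24.1250 22.2500]
BᵀPA = [-0.2500 -8.1250; 13.0000 -2.7500]
K = S⁻¹·BᵀPA = [-1.0317 -0.3699; 1.7029 0.2775]
A−BK = [0.1395 0.0377; -0.7495 -0.1677]
AᵀP(A−BK) = [4.8540 1.0504; 1.0504 0.2576]
P' = Q + AᵀP(A−BK) = [21.1040 -6.9496; -6.9496 4.2576]
tr(P') = 25.3616

25.3616


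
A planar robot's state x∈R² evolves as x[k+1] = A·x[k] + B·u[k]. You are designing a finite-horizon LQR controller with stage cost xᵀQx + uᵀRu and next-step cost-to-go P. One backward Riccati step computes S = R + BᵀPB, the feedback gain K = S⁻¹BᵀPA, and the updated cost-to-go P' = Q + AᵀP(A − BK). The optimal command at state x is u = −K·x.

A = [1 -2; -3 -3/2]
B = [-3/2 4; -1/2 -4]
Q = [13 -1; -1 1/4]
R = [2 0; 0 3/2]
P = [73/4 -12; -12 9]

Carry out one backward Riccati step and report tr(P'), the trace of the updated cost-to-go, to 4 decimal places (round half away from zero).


17.2522

BᵀP = [-21.3750 13.5000; 121.0000 -84.0000]
S = R + BᵀPB = [2 0; 0 3/2] + [25.3125 -139.5000; -139.5000 820.0000] = [27.3125 -139.5000; -139.5000 821.5000]
BᵀPA = [-61.8750 22.5000; 373.0000 -116.0000]
K = S⁻¹·BᵀPA = [0.4042 0.7732; 0.5227 -0.0099]
A−BK = [-0.4845 -0.8006; -0.7072 -1.1530]
AᵀP(A−BK) = [1.2983 1.5371; 1.5371 2.7038]
P' = Q + AᵀP(A−BK) = [14.2983 0.5371; 0.5371 2.9538]
tr(P') = 17.2522


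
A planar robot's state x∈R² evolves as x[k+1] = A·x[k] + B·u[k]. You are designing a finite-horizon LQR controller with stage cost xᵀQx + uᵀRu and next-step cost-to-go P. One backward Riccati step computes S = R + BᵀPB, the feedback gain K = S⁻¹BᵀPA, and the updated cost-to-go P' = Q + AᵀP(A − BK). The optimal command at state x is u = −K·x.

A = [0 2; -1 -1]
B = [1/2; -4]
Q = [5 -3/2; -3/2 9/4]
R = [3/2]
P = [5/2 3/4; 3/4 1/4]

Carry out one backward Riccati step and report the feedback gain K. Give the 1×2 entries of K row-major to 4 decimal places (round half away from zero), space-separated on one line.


BᵀP = [-1.7500 -0.6250]
S = R + BᵀPB = [3/2] + [1.6250] = [3.1250]
BᵀPA = [0.6250 -2.8750]
K = S⁻¹·BᵀPA = [0.2000 -0.9200]
A−BK = [-0.1000 2.4600; -0.2000 -4.6800]
AᵀP(A−BK) = [0.1250 -0.6750; -0.6750 4.6050]
P' = Q + AᵀP(A−BK) = [5.1250 -2.1750; -2.1750 6.8550]
tr(P') = 11.9800

0.2000 -0.9200


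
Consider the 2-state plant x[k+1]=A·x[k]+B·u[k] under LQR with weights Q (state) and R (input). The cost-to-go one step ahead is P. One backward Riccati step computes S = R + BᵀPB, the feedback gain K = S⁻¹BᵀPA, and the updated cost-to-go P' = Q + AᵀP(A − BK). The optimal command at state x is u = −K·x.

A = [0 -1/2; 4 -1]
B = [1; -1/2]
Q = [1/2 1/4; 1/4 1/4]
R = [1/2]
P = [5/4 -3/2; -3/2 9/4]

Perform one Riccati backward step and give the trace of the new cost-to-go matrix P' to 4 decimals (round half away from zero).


BᵀP = [2.0000 -2.6250]
S = R + BᵀPB = [1/2] + [3.3125] = [3.8125]
BᵀPA = [-10.5000 1.6250]
K = S⁻¹·BᵀPA = [-2.7541 0.4262]
A−BK = [2.7541 -0.9262; 2.6230 -0.7869]
AᵀP(A−BK) = [7.0820 -1.5246; -1.5246 0.3699]
P' = Q + AᵀP(A−BK) = [7.5820 -1.2746; -1.2746 0.6199]
tr(P') = 8.2018

8.2018


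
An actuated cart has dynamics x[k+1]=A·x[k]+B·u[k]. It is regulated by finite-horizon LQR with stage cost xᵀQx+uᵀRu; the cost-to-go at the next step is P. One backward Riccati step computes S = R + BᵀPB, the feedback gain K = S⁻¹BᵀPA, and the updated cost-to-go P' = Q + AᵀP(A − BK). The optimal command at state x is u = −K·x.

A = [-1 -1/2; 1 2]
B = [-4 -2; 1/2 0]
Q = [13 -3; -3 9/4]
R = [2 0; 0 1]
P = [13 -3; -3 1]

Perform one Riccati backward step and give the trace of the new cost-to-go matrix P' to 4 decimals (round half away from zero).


BᵀP = [-53.5000 12.5000; -26.0000 6.0000]
S = R + BᵀPB = [2 0; 0 1] + [220.2500 107.0000; 107.0000 52.0000] = [222.2500 107.0000; 107.0000 53.0000]
BᵀPA = [66.0000 51.7500; 32.0000 25.0000]
K = S⁻¹·BᵀPA = [0.2241 0.2051; 0.1514 0.0575]
A−BK = [0.1991 0.4357; 0.8880 1.8974]
AᵀP(A−BK) = [0.3664 0.6192; 0.6192 1.1953]
P' = Q + AᵀP(A−BK) = [13.3664 -2.3808; -2.3808 3.4453]
tr(P') = 16.8117

16.8117


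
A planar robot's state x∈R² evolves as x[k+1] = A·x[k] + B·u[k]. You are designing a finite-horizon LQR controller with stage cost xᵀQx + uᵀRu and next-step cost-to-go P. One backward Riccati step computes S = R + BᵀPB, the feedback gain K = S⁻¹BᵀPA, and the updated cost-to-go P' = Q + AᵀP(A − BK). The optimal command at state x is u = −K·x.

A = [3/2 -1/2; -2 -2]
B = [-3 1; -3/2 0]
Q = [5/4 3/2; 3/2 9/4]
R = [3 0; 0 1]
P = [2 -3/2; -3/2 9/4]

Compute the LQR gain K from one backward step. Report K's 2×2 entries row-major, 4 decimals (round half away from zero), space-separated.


BᵀP = [-3.7500 1.1250; 2.0000 -1.5000]
S = R + BᵀPB = [3 0; 0 1] + [9.5625 -3.7500; -3.7500 2.0000] = [12.5625 -3.7500; -3.7500 3.0000]
BᵀPA = [-7.8750 -0.3750; 6.0000 2.0000]
K = S⁻¹·BᵀPA = [-0.0476 0.2698; 1.9405 1.0040]
A−BK = [-0.5833 -0.6944; -2.0714 -1.5952]
AᵀP(A−BK) = [10.4821 6.6012; 6.6012 4.5933]
P' = Q + AᵀP(A−BK) = [11.7321 8.1012; 8.1012 6.8433]
tr(P') = 18.5754

-0.0476 0.2698 1.9405 1.0040


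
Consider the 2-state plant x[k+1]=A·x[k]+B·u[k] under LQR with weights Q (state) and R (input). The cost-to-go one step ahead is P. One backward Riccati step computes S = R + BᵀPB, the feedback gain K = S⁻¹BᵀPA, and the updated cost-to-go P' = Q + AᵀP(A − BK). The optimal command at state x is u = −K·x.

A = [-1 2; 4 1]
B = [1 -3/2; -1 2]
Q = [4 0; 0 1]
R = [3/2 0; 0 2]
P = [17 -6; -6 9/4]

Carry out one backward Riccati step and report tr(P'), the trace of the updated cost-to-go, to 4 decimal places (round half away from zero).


8.5553

BᵀP = [23.0000 -8.2500; -37.5000 13.5000]
S = R + BᵀPB = [3/2 0; 0 2] + [31.2500 -51.0000; -51.0000 83.2500] = [32.7500 -51.0000; -51.0000 85.2500]
BᵀPA = [-56.0000 37.7500; 91.5000 -61.5000]
K = S⁻¹·BᵀPA = [-0.5630 0.4278; 0.7365 -0.4655]
A−BK = [0.6678 0.8740; 1.9640 2.3588]
AᵀP(A−BK) = [2.0818 -0.4517; -0.4517 1.4735]
P' = Q + AᵀP(A−BK) = [6.0818 -0.4517; -0.4517 2.4735]
tr(P') = 8.5553


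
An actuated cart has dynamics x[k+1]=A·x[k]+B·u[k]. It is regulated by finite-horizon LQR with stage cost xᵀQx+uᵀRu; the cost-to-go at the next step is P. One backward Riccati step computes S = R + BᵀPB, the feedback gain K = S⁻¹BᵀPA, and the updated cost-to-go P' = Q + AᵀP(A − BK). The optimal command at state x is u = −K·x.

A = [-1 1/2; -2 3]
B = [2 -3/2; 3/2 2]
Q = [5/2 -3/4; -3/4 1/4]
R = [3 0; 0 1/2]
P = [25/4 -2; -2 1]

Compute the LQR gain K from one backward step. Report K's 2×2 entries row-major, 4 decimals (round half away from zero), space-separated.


BᵀP = [9.5000 -2.5000; -13.3750 5.0000]
S = R + BᵀPB = [3 0; 0 1/2] + [15.2500 -19.2500; -19.2500 30.0625] = [18.2500 -19.2500; -19.2500 30.5625]
BᵀPA = [-4.5000 -2.7500; 3.3750 8.3125]
K = S⁻¹·BᵀPA = [-0.3876 0.4058; -0.1337 0.5276]
A−BK = [-0.4253 0.4798; -1.1512 1.3361]
AᵀP(A−BK) = [0.9570 -1.0795; -1.0795 1.2929]
P' = Q + AᵀP(A−BK) = [3.4570 -1.8295; -1.8295 1.5429]
tr(P') = 4.9999

-0.3876 0.4058 -0.1337 0.5276


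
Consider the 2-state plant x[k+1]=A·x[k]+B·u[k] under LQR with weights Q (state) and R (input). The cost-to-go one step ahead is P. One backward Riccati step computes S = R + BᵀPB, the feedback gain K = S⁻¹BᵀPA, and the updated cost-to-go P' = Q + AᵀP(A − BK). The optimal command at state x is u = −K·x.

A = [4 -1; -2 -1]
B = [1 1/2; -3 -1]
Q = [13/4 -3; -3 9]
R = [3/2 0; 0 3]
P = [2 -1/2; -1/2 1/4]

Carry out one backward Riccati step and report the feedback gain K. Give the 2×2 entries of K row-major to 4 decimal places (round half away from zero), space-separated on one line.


1.7428 -0.2328 0.4169 -0.0710

BᵀP = [3.5000 -1.2500; 1.5000 -0.5000]
S = R + BᵀPB = [3/2 0; 0 3] + [7.2500 3.0000; 3.0000 1.2500] = [8.7500 3.0000; 3.0000 4.2500]
BᵀPA = [16.5000 -2.2500; 7.0000 -1.0000]
K = S⁻¹·BᵀPA = [1.7428 -0.2328; 0.4169 -0.0710]
A−BK = [2.0488 -0.7317; 3.6452 -1.7694]
AᵀP(A−BK) = [9.3259 -2.1619; -2.1619 0.6552]
P' = Q + AᵀP(A−BK) = [12.5759 -5.1619; -5.1619 9.6552]
tr(P') = 22.2312


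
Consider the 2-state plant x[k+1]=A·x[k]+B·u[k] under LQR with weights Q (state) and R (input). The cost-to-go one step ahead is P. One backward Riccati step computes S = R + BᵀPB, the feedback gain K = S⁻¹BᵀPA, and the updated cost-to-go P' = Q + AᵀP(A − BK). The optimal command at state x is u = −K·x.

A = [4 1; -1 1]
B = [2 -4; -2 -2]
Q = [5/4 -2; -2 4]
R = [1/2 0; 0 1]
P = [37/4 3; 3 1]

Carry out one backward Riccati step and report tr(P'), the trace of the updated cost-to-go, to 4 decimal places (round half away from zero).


5.9153

BᵀP = [12.5000 4.0000; -43.0000 -14.0000]
S = R + BᵀPB = [1/2 0; 0 1] + [17.0000 -58.0000; -58.0000 200.0000] = [17.5000 -58.0000; -58.0000 201.0000]
BᵀPA = [46.0000 16.5000; -158.0000 -57.0000]
K = S⁻¹·BᵀPA = [0.5342 0.0684; -0.6319 -0.2638]
A−BK = [0.4039 -0.1922; -1.1954 0.6091]
AᵀP(A−BK) = [0.5831 0.1661; 0.1661 0.0822]
P' = Q + AᵀP(A−BK) = [1.8331 -1.8339; -1.8339 4.0822]
tr(P') = 5.9153


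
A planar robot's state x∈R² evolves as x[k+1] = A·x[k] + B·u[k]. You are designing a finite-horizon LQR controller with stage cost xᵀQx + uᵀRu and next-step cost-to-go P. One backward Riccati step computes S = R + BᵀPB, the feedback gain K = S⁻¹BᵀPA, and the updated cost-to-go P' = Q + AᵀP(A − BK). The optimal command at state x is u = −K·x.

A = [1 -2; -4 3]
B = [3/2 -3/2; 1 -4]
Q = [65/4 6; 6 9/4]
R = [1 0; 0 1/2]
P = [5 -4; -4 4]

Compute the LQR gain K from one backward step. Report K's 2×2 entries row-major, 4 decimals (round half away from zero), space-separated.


1.6829 -2.0974 1.5810 -1.4858

BᵀP = [3.5000 -2.0000; 8.5000 -10.0000]
S = R + BᵀPB = [1 0; 0 1/2] + [3.2500 2.7500; 2.7500 27.2500] = [4.2500 2.7500; 2.7500 27.7500]
BᵀPA = [11.5000 -13.0000; 48.5000 -47.0000]
K = S⁻¹·BᵀPA = [1.6829 -2.0974; 1.5810 -1.4858]
A−BK = [0.8471 -1.0827; 0.6410 -0.8460]
AᵀP(A−BK) = [4.9694 -5.8165; -5.8165 6.8992]
P' = Q + AᵀP(A−BK) = [21.2194 0.1835; 0.1835 9.1492]
tr(P') = 30.3686


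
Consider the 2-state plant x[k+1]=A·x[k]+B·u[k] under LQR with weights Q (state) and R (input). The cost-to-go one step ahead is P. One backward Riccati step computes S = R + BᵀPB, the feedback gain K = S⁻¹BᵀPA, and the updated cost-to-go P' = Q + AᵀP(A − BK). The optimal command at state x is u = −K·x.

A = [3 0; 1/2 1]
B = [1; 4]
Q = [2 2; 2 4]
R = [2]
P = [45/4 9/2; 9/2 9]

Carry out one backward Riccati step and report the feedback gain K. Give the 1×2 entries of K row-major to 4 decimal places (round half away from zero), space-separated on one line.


BᵀP = [29.2500 40.5000]
S = R + BᵀPB = [2] + [191.2500] = [193.2500]
BᵀPA = [108.0000 40.5000]
K = S⁻¹·BᵀPA = [0.5589 0.2096]
A−BK = [2.4411 -0.2096; -1.7354 0.1617]
AᵀP(A−BK) = [56.6429 -4.6339; -4.6339 0.5123]
P' = Q + AᵀP(A−BK) = [58.6429 -2.6339; -2.6339 4.5123]
tr(P') = 63.1552

0.5589 0.2096


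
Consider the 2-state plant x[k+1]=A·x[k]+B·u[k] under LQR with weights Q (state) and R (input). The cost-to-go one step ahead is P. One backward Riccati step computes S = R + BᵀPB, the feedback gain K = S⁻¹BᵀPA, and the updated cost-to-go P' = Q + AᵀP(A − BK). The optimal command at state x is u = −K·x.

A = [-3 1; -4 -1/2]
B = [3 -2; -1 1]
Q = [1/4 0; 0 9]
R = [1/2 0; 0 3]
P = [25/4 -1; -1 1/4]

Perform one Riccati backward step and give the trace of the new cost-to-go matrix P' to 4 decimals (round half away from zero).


BᵀP = [19.7500 -3.2500; -13.5000 2.2500]
S = R + BᵀPB = [1/2 0; 0 3] + [62.5000 -42.7500; -42.7500 29.2500] = [63.0000 -42.7500; -42.7500 32.2500]
BᵀPA = [-46.2500 21.3750; 31.5000 -14.6250]
K = S⁻¹·BᵀPA = [-0.7098 0.3140; 0.0358 -0.0372]
A−BK = [-0.7989 -0.0165; -4.7456 -0.1488]
AᵀP(A−BK) = [2.2925 -0.0537; -0.0537 0.0558]
P' = Q + AᵀP(A−BK) = [2.5425 -0.0537; -0.0537 9.0558]
tr(P') = 11.5983

11.5983


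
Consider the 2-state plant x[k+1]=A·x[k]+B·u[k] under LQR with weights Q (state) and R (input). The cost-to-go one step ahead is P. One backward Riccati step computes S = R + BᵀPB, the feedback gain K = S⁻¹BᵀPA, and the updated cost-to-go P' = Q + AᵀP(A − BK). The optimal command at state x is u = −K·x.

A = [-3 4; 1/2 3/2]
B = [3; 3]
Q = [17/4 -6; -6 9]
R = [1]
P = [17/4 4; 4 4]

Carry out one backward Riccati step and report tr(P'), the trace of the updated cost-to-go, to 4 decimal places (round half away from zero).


15.4147

BᵀP = [24.7500 24.0000]
S = R + BᵀPB = [1] + [146.2500] = [147.2500]
BᵀPA = [-62.2500 135.0000]
K = S⁻¹·BᵀPA = [-0.4228 0.9168]
A−BK = [-1.7317 1.2496; 1.7683 -1.2504]
AᵀP(A−BK) = [0.9338 -0.9287; -0.9287 1.2309]
P' = Q + AᵀP(A−BK) = [5.1838 -6.9287; -6.9287 10.2309]
tr(P') = 15.4147


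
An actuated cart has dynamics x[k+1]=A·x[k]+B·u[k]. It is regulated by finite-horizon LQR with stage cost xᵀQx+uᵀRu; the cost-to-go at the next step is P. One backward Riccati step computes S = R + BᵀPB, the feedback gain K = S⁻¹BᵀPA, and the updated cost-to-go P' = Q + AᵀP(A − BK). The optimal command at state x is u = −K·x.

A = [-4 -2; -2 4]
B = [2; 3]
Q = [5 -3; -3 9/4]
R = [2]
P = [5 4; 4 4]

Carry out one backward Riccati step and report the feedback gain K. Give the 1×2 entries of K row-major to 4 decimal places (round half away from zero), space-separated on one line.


BᵀP = [22.0000 20.0000]
S = R + BᵀPB = [2] + [104.0000] = [106.0000]
BᵀPA = [-128.0000 36.0000]
K = S⁻¹·BᵀPA = [-1.2075 0.3396]
A−BK = [-1.5849 -2.6792; 1.6226 2.9811]
AᵀP(A−BK) = [5.4340 3.4717; 3.4717 7.7736]
P' = Q + AᵀP(A−BK) = [10.4340 0.4717; 0.4717 10.0236]
tr(P') = 20.4575

-1.2075 0.3396


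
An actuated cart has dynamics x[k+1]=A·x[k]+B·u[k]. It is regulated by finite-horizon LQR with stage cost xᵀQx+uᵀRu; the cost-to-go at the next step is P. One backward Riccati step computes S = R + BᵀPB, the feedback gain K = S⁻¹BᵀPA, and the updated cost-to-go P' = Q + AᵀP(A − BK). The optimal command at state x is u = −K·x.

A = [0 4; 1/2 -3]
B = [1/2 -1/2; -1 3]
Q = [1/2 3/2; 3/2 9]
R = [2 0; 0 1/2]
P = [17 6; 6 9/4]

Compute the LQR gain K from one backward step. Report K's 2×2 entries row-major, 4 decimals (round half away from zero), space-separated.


0.0455 1.6667 0.2614 3.5833

BᵀP = [2.5000 0.7500; 9.5000 3.7500]
S = R + BᵀPB = [2 0; 0 1/2] + [0.5000 1.0000; 1.0000 6.5000] = [2.5000 1.0000; 1.0000 7.0000]
BᵀPA = [0.3750 7.7500; 1.8750 26.7500]
K = S⁻¹·BᵀPA = [0.0455 1.6667; 0.2614 3.5833]
A−BK = [0.1080 4.9583; -0.2386 -12.0833]
AᵀP(A−BK) = [0.0554 1.2813; 1.2813 39.4792]
P' = Q + AᵀP(A−BK) = [0.5554 2.7813; 2.7813 48.4792]
tr(P') = 49.0346


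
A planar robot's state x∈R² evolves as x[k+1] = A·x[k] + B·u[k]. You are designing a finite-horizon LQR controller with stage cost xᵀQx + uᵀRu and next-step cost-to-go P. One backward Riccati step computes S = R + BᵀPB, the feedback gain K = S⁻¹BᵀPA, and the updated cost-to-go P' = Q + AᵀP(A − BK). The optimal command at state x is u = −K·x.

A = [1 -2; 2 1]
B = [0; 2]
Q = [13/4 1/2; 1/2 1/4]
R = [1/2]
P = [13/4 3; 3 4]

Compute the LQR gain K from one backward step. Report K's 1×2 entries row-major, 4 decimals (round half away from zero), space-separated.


BᵀP = [6.0000 8.0000]
S = R + BᵀPB = [1/2] + [16.0000] = [16.5000]
BᵀPA = [22.0000 -4.0000]
K = S⁻¹·BᵀPA = [1.3333 -0.2424]
A−BK = [1.0000 -2.0000; -0.6667 1.4848]
AᵀP(A−BK) = [1.9167 -2.1667; -2.1667 4.0303]
P' = Q + AᵀP(A−BK) = [5.1667 -1.6667; -1.6667 4.2803]
tr(P') = 9.4470

1.3333 -0.2424


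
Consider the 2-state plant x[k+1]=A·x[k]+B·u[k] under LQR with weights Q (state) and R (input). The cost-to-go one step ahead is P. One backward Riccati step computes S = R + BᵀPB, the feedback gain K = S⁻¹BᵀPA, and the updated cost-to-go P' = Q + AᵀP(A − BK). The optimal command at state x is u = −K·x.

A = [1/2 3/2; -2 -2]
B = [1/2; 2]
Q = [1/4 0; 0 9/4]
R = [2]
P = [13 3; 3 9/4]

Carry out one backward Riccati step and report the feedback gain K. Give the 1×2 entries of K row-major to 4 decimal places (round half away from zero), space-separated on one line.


-0.2840 0.3333

BᵀP = [12.5000 6.0000]
S = R + BᵀPB = [2] + [18.2500] = [20.2500]
BᵀPA = [-5.7500 6.7500]
K = S⁻¹·BᵀPA = [-0.2840 0.3333]
A−BK = [0.6420 1.3333; -1.4321 -2.6667]
AᵀP(A−BK) = [4.6173 8.6667; 8.6667 18.0000]
P' = Q + AᵀP(A−BK) = [4.8673 8.6667; 8.6667 20.2500]
tr(P') = 25.1173


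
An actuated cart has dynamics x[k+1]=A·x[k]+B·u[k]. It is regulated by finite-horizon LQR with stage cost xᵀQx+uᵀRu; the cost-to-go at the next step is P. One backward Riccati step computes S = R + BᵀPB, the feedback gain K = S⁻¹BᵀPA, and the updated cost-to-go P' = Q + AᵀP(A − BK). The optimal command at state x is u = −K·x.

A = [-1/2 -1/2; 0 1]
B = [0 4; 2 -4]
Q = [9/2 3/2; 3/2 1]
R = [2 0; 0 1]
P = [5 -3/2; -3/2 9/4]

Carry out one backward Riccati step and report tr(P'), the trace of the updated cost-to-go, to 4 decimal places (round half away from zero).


BᵀP = [-3.0000 4.5000; 26.0000 -15.0000]
S = R + BᵀPB = [2 0; 0 1] + [9.0000 -30.0000; -30.0000 164.0000] = [11.0000 -30.0000; -30.0000 165.0000]
BᵀPA = [1.5000 6.0000; -13.0000 -28.0000]
K = S⁻¹·BᵀPA = [-0.1557 0.1639; -0.1071 -0.1399]
A−BK = [-0.0716 0.0596; -0.1169 0.1126]
AᵀP(A−BK) = [0.0913 -0.0645; -0.0645 0.0995]
P' = Q + AᵀP(A−BK) = [4.5913 1.4355; 1.4355 1.0995]
tr(P') = 5.6907

5.6907


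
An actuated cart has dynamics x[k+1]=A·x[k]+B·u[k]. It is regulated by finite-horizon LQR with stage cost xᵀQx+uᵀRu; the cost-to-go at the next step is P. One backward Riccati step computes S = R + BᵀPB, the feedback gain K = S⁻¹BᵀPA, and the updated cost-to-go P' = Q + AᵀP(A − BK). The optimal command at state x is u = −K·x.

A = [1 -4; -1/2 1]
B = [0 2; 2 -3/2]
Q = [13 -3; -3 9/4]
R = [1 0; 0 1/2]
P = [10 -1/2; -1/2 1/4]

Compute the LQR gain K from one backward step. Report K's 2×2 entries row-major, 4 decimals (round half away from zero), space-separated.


BᵀP = [-1.0000 0.5000; 20.7500 -1.3750]
S = R + BᵀPB = [1 0; 0 1/2] + [1.0000 -2.7500; -2.7500 43.5625] = [2.0000 -2.7500; -2.7500 44.0625]
BᵀPA = [-1.2500 4.5000; 21.4375 -84.3750]
K = S⁻¹·BᵀPA = [0.0481 -0.4189; 0.4895 -1.9410]
A−BK = [0.0209 -0.1179; 0.1381 -1.0737]
AᵀP(A−BK) = [0.1284 -0.5376; -0.5376 2.3600]
P' = Q + AᵀP(A−BK) = [13.1284 -3.5376; -3.5376 4.6100]
tr(P') = 17.7384

0.0481 -0.4189 0.4895 -1.9410


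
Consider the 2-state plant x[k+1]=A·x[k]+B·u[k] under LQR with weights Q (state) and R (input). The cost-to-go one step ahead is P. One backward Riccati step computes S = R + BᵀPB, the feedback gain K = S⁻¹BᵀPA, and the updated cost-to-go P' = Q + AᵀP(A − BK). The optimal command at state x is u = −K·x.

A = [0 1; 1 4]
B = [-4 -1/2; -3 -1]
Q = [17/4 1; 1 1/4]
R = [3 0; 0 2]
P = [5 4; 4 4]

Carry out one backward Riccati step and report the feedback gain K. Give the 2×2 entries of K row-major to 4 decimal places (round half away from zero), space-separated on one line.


BᵀP = [-32.0000 -28.0000; -6.5000 -6.0000]
S = R + BᵀPB = [3 0; 0 2] + [212.0000 44.0000; 44.0000 9.2500] = [215.0000 44.0000; 44.0000 11.2500]
BᵀPA = [-28.0000 -144.0000; -6.0000 -30.5000]
K = S⁻¹·BᵀPA = [-0.1056 -0.5759; -0.1201 -0.4588]
A−BK = [-0.4827 -1.5329; 0.5629 1.8136]
AᵀP(A−BK) = [0.3211 1.1227; 1.1227 4.0808]
P' = Q + AᵀP(A−BK) = [4.5711 2.1227; 2.1227 4.3308]
tr(P') = 8.9019

-0.1056 -0.5759 -0.1201 -0.4588


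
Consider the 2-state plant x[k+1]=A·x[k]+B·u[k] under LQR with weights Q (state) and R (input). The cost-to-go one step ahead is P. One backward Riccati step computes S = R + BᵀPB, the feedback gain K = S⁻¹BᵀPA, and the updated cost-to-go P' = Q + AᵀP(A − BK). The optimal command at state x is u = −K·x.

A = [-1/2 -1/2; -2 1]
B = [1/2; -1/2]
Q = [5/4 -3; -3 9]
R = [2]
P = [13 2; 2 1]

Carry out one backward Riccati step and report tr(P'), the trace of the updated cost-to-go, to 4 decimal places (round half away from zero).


19.5000

BᵀP = [5.5000 0.5000]
S = R + BᵀPB = [2] + [2.5000] = [4.5000]
BᵀPA = [-3.7500 -2.2500]
K = S⁻¹·BᵀPA = [-0.8333 -0.5000]
A−BK = [-0.0833 -0.2500; -2.4167 0.7500]
AᵀP(A−BK) = [8.1250 0.3750; 0.3750 1.1250]
P' = Q + AᵀP(A−BK) = [9.3750 -2.6250; -2.6250 10.1250]
tr(P') = 19.5000


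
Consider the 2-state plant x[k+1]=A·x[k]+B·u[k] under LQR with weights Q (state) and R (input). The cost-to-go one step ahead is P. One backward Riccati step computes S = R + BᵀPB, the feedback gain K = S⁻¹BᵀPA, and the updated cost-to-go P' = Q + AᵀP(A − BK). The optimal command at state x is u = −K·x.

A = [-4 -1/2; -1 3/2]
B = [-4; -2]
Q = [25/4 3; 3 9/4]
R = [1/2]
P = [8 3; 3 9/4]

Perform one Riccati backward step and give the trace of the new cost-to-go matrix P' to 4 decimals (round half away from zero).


BᵀP = [-38.0000 -16.5000]
S = R + BᵀPB = [1/2] + [185.0000] = [185.5000]
BᵀPA = [168.5000 -5.7500]
K = S⁻¹·BᵀPA = [0.9084 -0.0310]
A−BK = [-0.3666 -0.6240; 0.8167 1.4380]
AᵀP(A−BK) = [1.1920 1.3480; 1.3480 2.3843]
P' = Q + AᵀP(A−BK) = [7.4420 4.3480; 4.3480 4.6343]
tr(P') = 12.0763

12.0763


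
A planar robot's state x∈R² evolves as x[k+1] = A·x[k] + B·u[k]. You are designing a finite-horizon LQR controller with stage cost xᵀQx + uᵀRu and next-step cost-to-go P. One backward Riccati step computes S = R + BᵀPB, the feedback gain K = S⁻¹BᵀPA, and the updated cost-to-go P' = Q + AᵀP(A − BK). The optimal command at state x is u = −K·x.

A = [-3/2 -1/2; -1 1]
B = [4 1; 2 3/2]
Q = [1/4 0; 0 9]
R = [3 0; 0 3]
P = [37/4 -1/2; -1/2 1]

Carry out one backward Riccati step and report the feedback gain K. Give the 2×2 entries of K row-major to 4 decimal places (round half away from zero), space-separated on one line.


-0.3366 -0.1902 -0.1256 0.2768

BᵀP = [36.0000 0.0000; 8.5000 1.0000]
S = R + BᵀPB = [3 0; 0 3] + [144.0000 36.0000; 36.0000 10.0000] = [147.0000 36.0000; 36.0000 13.0000]
BᵀPA = [-54.0000 -18.0000; -13.7500 -3.2500]
K = S⁻¹·BᵀPA = [-0.3366 -0.1902; -0.1256 0.2768]
A−BK = [-0.0280 -0.0159; -0.1384 0.9652]
AᵀP(A−BK) = [0.4098 -0.0293; -0.0293 1.2878]
P' = Q + AᵀP(A−BK) = [0.6598 -0.0293; -0.0293 10.2878]
tr(P') = 10.9476


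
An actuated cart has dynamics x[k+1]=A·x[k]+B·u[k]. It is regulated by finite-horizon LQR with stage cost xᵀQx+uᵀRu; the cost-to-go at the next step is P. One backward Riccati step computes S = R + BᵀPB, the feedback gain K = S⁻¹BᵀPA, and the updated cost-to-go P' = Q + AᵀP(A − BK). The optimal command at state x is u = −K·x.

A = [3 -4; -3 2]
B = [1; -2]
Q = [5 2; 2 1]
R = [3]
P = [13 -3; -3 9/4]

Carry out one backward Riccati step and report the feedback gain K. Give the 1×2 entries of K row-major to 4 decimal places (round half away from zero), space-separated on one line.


2.1486 -2.4595

BᵀP = [19.0000 -7.5000]
S = R + BᵀPB = [3] + [34.0000] = [37.0000]
BᵀPA = [79.5000 -91.0000]
K = S⁻¹·BᵀPA = [2.1486 -2.4595]
A−BK = [0.8514 -1.5405; 1.2973 -2.9189]
AᵀP(A−BK) = [20.4324 -27.9730; -27.9730 41.1892]
P' = Q + AᵀP(A−BK) = [25.4324 -25.9730; -25.9730 42.1892]
tr(P') = 67.6216


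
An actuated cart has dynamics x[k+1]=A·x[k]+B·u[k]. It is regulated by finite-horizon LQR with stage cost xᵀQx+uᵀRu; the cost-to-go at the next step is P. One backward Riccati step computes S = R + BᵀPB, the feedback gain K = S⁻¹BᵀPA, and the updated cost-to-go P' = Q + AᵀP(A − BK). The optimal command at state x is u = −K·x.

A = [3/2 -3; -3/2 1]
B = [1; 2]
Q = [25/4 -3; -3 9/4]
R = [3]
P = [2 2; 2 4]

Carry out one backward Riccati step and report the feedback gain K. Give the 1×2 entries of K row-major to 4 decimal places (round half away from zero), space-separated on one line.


-0.2069 -0.2759

BᵀP = [6.0000 10.0000]
S = R + BᵀPB = [3] + [26.0000] = [29.0000]
BᵀPA = [-6.0000 -8.0000]
K = S⁻¹·BᵀPA = [-0.2069 -0.2759]
A−BK = [1.7069 -2.7241; -1.0862 1.5517]
AᵀP(A−BK) = [3.2586 -4.6552; -4.6552 7.7931]
P' = Q + AᵀP(A−BK) = [9.5086 -7.6552; -7.6552 10.0431]
tr(P') = 19.5517


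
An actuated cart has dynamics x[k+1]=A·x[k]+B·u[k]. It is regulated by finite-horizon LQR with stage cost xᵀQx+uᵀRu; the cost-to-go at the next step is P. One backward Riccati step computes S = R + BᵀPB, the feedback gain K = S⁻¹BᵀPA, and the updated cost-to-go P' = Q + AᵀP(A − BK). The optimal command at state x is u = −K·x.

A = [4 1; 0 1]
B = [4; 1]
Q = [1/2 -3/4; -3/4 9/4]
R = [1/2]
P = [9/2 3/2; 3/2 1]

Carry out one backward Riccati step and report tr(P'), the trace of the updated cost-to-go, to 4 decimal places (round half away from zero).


BᵀP = [19.5000 7.0000]
S = R + BᵀPB = [1/2] + [85.0000] = [85.5000]
BᵀPA = [78.0000 26.5000]
K = S⁻¹·BᵀPA = [0.9123 0.3099]
A−BK = [0.3509 -0.2398; -0.9123 0.6901]
AᵀP(A−BK) = [0.8421 -0.1754; -0.1754 0.2865]
P' = Q + AᵀP(A−BK) = [1.3421 -0.9254; -0.9254 2.5365]
tr(P') = 3.8787

3.8787


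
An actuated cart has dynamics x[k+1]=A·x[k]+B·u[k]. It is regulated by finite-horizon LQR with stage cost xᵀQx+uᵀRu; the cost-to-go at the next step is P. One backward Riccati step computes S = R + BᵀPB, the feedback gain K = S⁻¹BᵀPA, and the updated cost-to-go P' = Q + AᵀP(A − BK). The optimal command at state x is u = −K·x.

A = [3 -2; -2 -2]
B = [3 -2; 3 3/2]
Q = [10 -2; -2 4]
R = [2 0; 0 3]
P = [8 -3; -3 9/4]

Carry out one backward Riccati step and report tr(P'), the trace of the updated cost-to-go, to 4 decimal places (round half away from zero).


BᵀP = [15.0000 -2.2500; -20.5000 9.3750]
S = R + BᵀPB = [2 0; 0 3] + [38.2500 -33.3750; -33.3750 55.0625] = [40.2500 -33.3750; -33.3750 58.0625]
BᵀPA = [49.5000 -25.5000; -80.2500 22.2500]
K = S⁻¹·BᵀPA = [0.1600 -0.6034; -1.2901 0.0364]
A−BK = [-0.0604 -0.1171; -0.5449 -0.2445]
AᵀP(A−BK) = [5.5444 -0.2134; -0.2134 0.8045]
P' = Q + AᵀP(A−BK) = [15.5444 -2.2134; -2.2134 4.8045]
tr(P') = 20.3489

20.3489


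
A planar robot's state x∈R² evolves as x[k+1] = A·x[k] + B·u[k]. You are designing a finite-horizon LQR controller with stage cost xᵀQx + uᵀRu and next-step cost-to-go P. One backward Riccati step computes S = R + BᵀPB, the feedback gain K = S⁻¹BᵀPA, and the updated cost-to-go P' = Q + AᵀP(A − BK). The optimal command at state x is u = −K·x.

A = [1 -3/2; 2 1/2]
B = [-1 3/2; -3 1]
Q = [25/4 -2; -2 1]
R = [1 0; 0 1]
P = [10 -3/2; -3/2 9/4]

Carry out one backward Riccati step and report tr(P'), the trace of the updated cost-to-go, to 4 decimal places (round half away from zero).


BᵀP = [-5.5000 -5.2500; 13.5000 0.0000]
S = R + BᵀPB = [1 0; 0 1] + [21.2500 -13.5000; -13.5000 20.2500] = [22.2500 -13.5000; -13.5000 21.2500]
BᵀPA = [-16.0000 5.6250; 13.5000 -20.2500]
K = S⁻¹·BᵀPA = [-0.5429 -0.5295; 0.2904 -1.2893]
A−BK = [0.0215 -0.0955; 0.0809 0.2009]
AᵀP(A−BK) = [0.3932 -0.0658; -0.0658 2.1822]
P' = Q + AᵀP(A−BK) = [6.6432 -2.0658; -2.0658 3.1822]
tr(P') = 9.8254

9.8254


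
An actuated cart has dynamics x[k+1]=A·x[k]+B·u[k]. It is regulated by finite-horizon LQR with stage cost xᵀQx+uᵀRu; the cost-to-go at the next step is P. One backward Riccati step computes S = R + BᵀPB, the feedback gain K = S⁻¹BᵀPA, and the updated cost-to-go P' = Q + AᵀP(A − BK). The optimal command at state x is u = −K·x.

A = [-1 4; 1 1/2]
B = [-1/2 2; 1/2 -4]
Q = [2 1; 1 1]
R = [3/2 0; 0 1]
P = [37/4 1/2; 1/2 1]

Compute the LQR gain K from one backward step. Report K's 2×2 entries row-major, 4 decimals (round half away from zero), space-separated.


BᵀP = [-4.3750 0.2500; 16.5000 -3.0000]
S = R + BᵀPB = [3/2 0; 0 1] + [2.3125 -9.7500; -9.7500 45.0000] = [3.8125 -9.7500; -9.7500 46.0000]
BᵀPA = [4.6250 -17.3750; -19.5000 64.5000]
K = S⁻¹·BᵀPA = [0.2817 -2.1214; -0.3642 0.9525]
A−BK = [-0.1307 1.0342; -0.5977 5.3708]
AᵀP(A−BK) = [0.8451 -6.3642; -6.3642 51.9525]
P' = Q + AᵀP(A−BK) = [2.8451 -5.3642; -5.3642 52.9525]
tr(P') = 55.7977

0.2817 -2.1214 -0.3642 0.9525


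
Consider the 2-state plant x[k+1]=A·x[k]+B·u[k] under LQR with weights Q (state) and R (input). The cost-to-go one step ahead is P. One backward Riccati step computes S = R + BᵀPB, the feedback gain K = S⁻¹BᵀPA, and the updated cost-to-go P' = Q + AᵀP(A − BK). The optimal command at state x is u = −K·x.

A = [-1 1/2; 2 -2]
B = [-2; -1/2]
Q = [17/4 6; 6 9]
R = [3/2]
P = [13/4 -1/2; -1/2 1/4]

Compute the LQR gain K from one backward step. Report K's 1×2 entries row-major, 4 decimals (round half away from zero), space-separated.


BᵀP = [-6.2500 0.8750]
S = R + BᵀPB = [3/2] + [12.0625] = [13.5625]
BᵀPA = [8.0000 -4.8750]
K = S⁻¹·BᵀPA = [0.5899 -0.3594]
A−BK = [0.1797 -0.2189; 2.2949 -2.1797]
AᵀP(A−BK) = [1.5311 -1.2494; -1.2494 1.0602]
P' = Q + AᵀP(A−BK) = [5.7811 4.7506; 4.7506 10.0602]
tr(P') = 15.8413

0.5899 -0.3594


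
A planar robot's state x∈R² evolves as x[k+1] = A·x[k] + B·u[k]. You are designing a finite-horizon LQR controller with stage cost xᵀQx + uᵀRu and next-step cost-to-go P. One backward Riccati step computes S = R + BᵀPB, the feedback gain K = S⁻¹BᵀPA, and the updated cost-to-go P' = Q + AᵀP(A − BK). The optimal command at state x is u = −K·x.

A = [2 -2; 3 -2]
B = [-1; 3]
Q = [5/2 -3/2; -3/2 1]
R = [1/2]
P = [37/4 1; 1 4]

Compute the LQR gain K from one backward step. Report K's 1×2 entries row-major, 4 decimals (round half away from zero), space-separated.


BᵀP = [-6.2500 11.0000]
S = R + BᵀPB = [1/2] + [39.2500] = [39.7500]
BᵀPA = [20.5000 -9.5000]
K = S⁻¹·BᵀPA = [0.5157 -0.2390]
A−BK = [2.5157 -2.2390; 1.4528 -1.2830]
AᵀP(A−BK) = [74.4277 -66.1006; -66.1006 58.7296]
P' = Q + AᵀP(A−BK) = [76.9277 -67.6006; -67.6006 59.7296]
tr(P') = 136.6572

0.5157 -0.2390


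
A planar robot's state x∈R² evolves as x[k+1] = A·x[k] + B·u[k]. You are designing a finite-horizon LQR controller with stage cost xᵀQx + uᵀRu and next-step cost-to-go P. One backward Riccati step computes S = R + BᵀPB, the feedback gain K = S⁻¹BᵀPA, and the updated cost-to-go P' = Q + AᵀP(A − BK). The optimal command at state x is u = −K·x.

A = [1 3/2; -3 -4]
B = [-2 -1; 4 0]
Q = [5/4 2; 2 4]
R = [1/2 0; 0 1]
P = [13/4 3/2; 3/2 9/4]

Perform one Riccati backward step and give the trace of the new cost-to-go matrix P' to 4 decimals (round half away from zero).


6.3939

BᵀP = [-0.5000 6.0000; -3.2500 -1.5000]
S = R + BᵀPB = [1/2 0; 0 1] + [25.0000 0.5000; 0.5000 3.2500] = [25.5000 0.5000; 0.5000 4.2500]
BᵀPA = [-18.5000 -24.7500; 1.2500 1.1250]
K = S⁻¹·BᵀPA = [-0.7329 -0.9780; 0.3803 0.3798]
A−BK = [-0.0855 -0.0763; -0.0682 -0.0879]
AᵀP(A−BK) = [0.4650 0.5566; 0.5566 0.6789]
P' = Q + AᵀP(A−BK) = [1.7150 2.5566; 2.5566 4.6789]
tr(P') = 6.3939


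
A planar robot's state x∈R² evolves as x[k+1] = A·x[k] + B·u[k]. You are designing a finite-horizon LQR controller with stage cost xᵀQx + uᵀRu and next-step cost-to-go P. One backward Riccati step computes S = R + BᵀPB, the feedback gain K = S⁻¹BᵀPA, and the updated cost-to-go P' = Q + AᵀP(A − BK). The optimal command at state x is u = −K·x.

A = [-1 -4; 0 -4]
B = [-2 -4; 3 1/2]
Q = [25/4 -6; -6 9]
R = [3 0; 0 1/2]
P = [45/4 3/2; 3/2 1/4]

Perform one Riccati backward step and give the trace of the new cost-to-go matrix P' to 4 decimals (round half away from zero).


BᵀP = [-18.0000 -2.2500; -44.2500 -5.8750]
S = R + BᵀPB = [3 0; 0 1/2] + [29.2500 70.8750; 70.8750 174.0625] = [32.2500 70.8750; 70.8750 174.5625]
BᵀPA = [18.0000 81.0000; 44.2500 200.5000]
K = S⁻¹·BᵀPA = [0.0097 -0.1169; 0.2495 1.1960]
A−BK = [0.0176 0.5504; -0.1540 -4.2474]
AᵀP(A−BK) = [0.0327 0.1790; 0.1790 1.6611]
P' = Q + AᵀP(A−BK) = [6.2827 -5.8210; -5.8210 10.6611]
tr(P') = 16.9438

16.9438


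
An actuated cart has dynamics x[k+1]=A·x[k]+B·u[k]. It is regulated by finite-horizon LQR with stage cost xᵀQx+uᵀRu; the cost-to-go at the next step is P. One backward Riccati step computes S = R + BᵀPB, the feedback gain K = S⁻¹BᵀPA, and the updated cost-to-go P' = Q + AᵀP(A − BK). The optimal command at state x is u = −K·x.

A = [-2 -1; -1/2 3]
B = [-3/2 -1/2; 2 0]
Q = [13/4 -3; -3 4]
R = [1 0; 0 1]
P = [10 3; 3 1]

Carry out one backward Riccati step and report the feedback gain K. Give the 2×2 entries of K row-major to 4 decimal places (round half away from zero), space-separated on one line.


BᵀP = [-9.0000 -2.5000; -5.0000 -1.5000]
S = R + BᵀPB = [1 0; 0 1] + [8.5000 4.5000; 4.5000 2.5000] = [9.5000 4.5000; 4.5000 3.5000]
BᵀPA = [19.2500 1.5000; 10.7500 0.5000]
K = S⁻¹·BᵀPA = [1.4615 0.2308; 1.1923 -0.1538]
A−BK = [0.7885 -0.7308; -3.4231 2.5385]
AᵀP(A−BK) = [5.2981 -0.7885; -0.7885 0.7308]
P' = Q + AᵀP(A−BK) = [8.5481 -3.7885; -3.7885 4.7308]
tr(P') = 13.2788

1.4615 0.2308 1.1923 -0.1538


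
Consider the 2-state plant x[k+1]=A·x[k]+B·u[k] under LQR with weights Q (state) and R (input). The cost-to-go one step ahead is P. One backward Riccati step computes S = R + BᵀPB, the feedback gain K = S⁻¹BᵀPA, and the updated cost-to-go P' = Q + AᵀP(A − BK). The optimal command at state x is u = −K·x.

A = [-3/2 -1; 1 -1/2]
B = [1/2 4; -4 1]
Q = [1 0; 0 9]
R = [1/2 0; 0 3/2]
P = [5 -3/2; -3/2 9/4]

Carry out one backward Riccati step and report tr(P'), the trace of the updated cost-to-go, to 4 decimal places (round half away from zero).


10.3173

BᵀP = [8.5000 -9.7500; 18.5000 -3.7500]
S = R + BᵀPB = [1/2 0; 0 3/2] + [43.2500 24.2500; 24.2500 70.2500] = [43.7500 24.2500; 24.2500 71.7500]
BᵀPA = [-22.5000 -3.6250; -31.5000 -16.6250]
K = S⁻¹·BᵀPA = [-0.3334 0.0561; -0.3263 -0.2507]
A−BK = [-0.0279 -0.0254; -0.0073 -0.0250]
AᵀP(A−BK) = [0.2187 0.1160; 0.1160 0.0985]
P' = Q + AᵀP(A−BK) = [1.2187 0.1160; 0.1160 9.0985]
tr(P') = 10.3173


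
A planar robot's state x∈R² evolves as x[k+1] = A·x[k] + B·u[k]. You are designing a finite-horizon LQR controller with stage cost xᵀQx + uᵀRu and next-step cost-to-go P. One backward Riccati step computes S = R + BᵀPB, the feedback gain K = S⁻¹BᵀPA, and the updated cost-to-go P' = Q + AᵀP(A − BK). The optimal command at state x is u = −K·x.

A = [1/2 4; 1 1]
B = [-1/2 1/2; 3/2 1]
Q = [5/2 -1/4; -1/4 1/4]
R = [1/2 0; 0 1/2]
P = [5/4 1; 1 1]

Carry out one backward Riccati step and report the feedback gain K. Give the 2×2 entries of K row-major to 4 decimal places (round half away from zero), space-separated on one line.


BᵀP = [0.8750 1.0000; 1.6250 1.5000]
S = R + BᵀPB = [1/2 0; 0 1/2] + [1.0625 1.4375; 1.4375 2.3125] = [1.5625 1.4375; 1.4375 2.8125]
BᵀPA = [1.4375 4.5000; 2.3125 8.0000]
K = S⁻¹·BᵀPA = [0.3087 0.4966; 0.6644 2.5906]
A−BK = [0.3221 2.9530; -0.1275 -2.3356]
AᵀP(A−BK) = [0.3322 1.2953; 1.2953 6.0403]
P' = Q + AᵀP(A−BK) = [2.8322 1.0453; 1.0453 6.2903]
tr(P') = 9.1225

0.3087 0.4966 0.6644 2.5906


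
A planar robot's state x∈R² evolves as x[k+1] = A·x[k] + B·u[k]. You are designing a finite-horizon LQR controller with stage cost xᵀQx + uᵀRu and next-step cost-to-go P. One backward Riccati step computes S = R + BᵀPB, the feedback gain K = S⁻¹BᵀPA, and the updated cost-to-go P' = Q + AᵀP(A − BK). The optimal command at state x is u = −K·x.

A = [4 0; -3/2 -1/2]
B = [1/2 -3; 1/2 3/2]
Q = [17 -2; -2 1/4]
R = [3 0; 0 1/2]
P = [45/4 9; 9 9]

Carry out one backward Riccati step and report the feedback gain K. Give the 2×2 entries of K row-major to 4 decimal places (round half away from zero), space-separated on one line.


BᵀP = [10.1250 9.0000; -20.2500 -13.5000]
S = R + BᵀPB = [3 0; 0 1/2] + [9.5625 -16.8750; -16.8750 40.5000] = [12.5625 -16.8750; -16.8750 41.0000]
BᵀPA = [27.0000 -4.5000; -60.7500 6.7500]
K = S⁻¹·BᵀPA = [0.3554 -0.3065; -1.3354 0.0385]
A−BK = [-0.1840 0.2687; 0.3255 -0.4044]
AᵀP(A−BK) = [1.5269 -0.6366; -0.6366 0.6109]
P' = Q + AᵀP(A−BK) = [18.5269 -2.6366; -2.6366 0.8609]
tr(P') = 19.3878

0.3554 -0.3065 -1.3354 0.0385
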